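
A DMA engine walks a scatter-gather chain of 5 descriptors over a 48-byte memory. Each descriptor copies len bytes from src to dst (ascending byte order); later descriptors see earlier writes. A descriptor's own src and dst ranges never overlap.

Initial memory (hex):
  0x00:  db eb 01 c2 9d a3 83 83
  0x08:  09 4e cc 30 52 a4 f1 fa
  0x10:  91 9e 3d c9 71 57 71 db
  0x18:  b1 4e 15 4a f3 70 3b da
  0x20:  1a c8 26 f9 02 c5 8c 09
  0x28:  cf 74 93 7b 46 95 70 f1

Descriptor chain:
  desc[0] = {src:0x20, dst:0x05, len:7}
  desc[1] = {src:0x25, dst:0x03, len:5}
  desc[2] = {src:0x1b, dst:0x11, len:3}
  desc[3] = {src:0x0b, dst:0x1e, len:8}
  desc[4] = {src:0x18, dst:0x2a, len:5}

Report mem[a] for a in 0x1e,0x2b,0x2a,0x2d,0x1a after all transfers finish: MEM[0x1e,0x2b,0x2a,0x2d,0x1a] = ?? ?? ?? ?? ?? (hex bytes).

MEM[0x1e,0x2b,0x2a,0x2d,0x1a] = 8c 4e b1 4a 15

#0 dst[0x05+7] := {0x1a,0xc8,0x26,0xf9,0x02,0xc5,0x8c}
#1 dst[0x03+5] := {0xc5,0x8c,0x09,0xcf,0x74}
#2 dst[0x11+3] := {0x4a,0xf3,0x70}
#3 dst[0x1e+8] := {0x8c,0x52,0xa4,0xf1,0xfa,0x91,0x4a,0xf3}
#4 dst[0x2a+5] := {0xb1,0x4e,0x15,0x4a,0xf3}
query mem[0x1e]=0x8c, mem[0x2b]=0x4e, mem[0x2a]=0xb1, mem[0x2d]=0x4a, mem[0x1a]=0x15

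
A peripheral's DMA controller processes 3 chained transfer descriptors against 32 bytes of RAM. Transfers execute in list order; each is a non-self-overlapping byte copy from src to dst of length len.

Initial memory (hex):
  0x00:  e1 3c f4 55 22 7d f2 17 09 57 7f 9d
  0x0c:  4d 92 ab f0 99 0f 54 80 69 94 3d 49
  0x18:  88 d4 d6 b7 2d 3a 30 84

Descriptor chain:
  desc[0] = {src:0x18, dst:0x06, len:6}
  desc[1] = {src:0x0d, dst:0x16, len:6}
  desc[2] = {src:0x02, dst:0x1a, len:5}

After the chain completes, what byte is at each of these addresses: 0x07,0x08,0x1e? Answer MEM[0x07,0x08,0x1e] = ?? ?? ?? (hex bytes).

MEM[0x07,0x08,0x1e] = d4 d6 88

D0: mem[0x06..0x0b] <- [88 d4 d6 b7 2d 3a]
D1: mem[0x16..0x1b] <- [92 ab f0 99 0f 54]
D2: mem[0x1a..0x1e] <- [f4 55 22 7d 88]
query mem[0x07]=0xd4, mem[0x08]=0xd6, mem[0x1e]=0x88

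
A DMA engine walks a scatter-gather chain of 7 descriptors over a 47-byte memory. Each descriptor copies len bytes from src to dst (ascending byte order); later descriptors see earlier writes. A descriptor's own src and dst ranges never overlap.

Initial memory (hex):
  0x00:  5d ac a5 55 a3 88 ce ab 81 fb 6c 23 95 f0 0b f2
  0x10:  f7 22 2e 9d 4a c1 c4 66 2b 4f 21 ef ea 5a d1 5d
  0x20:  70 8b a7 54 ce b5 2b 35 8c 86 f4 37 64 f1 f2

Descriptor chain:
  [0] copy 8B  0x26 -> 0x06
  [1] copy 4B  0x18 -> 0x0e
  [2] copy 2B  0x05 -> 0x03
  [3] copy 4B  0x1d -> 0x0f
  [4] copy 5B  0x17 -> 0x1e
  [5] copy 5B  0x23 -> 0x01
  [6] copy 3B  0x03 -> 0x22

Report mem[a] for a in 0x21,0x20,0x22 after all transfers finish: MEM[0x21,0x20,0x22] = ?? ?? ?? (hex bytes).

#0 dst[0x06+8] := {0x2b,0x35,0x8c,0x86,0xf4,0x37,0x64,0xf1}
#1 dst[0x0e+4] := {0x2b,0x4f,0x21,0xef}
#2 dst[0x03+2] := {0x88,0x2b}
#3 dst[0x0f+4] := {0x5a,0xd1,0x5d,0x70}
#4 dst[0x1e+5] := {0x66,0x2b,0x4f,0x21,0xef}
#5 dst[0x01+5] := {0x54,0xce,0xb5,0x2b,0x35}
#6 dst[0x22+3] := {0xb5,0x2b,0x35}
query mem[0x21]=0x21, mem[0x20]=0x4f, mem[0x22]=0xb5

MEM[0x21,0x20,0x22] = 21 4f b5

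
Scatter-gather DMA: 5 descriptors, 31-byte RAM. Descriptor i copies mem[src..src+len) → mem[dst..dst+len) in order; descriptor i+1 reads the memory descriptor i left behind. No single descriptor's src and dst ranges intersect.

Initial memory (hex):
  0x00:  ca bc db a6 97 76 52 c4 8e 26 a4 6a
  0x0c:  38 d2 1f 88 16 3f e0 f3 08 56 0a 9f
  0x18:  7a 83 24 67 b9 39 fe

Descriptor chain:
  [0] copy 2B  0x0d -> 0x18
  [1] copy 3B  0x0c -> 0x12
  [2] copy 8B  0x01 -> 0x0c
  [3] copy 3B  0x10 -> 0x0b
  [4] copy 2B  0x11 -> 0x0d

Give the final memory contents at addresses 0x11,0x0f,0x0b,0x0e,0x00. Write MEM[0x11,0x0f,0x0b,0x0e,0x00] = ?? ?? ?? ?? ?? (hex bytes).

  after D0: wrote 2B at 0x18 = d21f
  after D1: wrote 3B at 0x12 = 38d21f
  after D2: wrote 8B at 0x0c = bcdba6977652c48e
  after D3: wrote 3B at 0x0b = 7652c4
  after D4: wrote 2B at 0x0d = 52c4
query mem[0x11]=0x52, mem[0x0f]=0x97, mem[0x0b]=0x76, mem[0x0e]=0xc4, mem[0x00]=0xca

MEM[0x11,0x0f,0x0b,0x0e,0x00] = 52 97 76 c4 ca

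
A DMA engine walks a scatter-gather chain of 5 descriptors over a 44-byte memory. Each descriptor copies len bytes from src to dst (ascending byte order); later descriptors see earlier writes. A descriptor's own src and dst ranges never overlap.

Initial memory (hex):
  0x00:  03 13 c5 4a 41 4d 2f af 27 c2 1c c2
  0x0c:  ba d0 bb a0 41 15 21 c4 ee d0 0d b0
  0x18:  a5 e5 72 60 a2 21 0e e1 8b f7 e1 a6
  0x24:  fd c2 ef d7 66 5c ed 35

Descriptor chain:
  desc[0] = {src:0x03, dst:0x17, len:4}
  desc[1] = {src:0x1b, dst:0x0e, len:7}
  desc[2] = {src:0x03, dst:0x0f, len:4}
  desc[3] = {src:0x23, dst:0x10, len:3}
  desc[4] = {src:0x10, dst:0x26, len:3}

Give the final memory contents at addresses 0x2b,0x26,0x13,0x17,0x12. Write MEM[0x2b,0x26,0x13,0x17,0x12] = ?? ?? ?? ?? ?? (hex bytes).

#0 dst[0x17+4] := {0x4a,0x41,0x4d,0x2f}
#1 dst[0x0e+7] := {0x60,0xa2,0x21,0x0e,0xe1,0x8b,0xf7}
#2 dst[0x0f+4] := {0x4a,0x41,0x4d,0x2f}
#3 dst[0x10+3] := {0xa6,0xfd,0xc2}
#4 dst[0x26+3] := {0xa6,0xfd,0xc2}
query mem[0x2b]=0x35, mem[0x26]=0xa6, mem[0x13]=0x8b, mem[0x17]=0x4a, mem[0x12]=0xc2

MEM[0x2b,0x26,0x13,0x17,0x12] = 35 a6 8b 4a c2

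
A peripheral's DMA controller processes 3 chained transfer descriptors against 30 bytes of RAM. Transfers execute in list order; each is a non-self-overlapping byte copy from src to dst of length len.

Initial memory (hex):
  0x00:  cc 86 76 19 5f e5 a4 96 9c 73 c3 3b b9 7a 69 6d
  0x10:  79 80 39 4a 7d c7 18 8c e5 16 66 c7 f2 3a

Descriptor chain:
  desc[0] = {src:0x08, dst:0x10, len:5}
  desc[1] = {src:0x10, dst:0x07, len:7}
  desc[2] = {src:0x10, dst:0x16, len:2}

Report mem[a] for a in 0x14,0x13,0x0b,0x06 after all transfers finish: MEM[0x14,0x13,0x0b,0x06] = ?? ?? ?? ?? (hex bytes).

MEM[0x14,0x13,0x0b,0x06] = b9 3b b9 a4

#0 dst[0x10+5] := {0x9c,0x73,0xc3,0x3b,0xb9}
#1 dst[0x07+7] := {0x9c,0x73,0xc3,0x3b,0xb9,0xc7,0x18}
#2 dst[0x16+2] := {0x9c,0x73}
query mem[0x14]=0xb9, mem[0x13]=0x3b, mem[0x0b]=0xb9, mem[0x06]=0xa4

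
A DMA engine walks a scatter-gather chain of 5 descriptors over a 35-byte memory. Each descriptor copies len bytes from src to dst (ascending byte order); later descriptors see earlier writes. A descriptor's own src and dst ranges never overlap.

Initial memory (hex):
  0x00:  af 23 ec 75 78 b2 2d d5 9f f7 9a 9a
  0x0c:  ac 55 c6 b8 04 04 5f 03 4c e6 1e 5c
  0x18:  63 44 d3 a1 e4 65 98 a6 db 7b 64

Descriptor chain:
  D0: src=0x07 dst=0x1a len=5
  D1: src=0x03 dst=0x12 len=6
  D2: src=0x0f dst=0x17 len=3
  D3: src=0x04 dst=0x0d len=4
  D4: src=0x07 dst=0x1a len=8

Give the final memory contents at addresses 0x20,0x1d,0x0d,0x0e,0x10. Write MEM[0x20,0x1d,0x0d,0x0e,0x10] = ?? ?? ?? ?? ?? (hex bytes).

MEM[0x20,0x1d,0x0d,0x0e,0x10] = 78 9a 78 b2 d5

D0: mem[0x1a..0x1e] <- [d5 9f f7 9a 9a]
D1: mem[0x12..0x17] <- [75 78 b2 2d d5 9f]
D2: mem[0x17..0x19] <- [b8 04 04]
D3: mem[0x0d..0x10] <- [78 b2 2d d5]
D4: mem[0x1a..0x21] <- [d5 9f f7 9a 9a ac 78 b2]
query mem[0x20]=0x78, mem[0x1d]=0x9a, mem[0x0d]=0x78, mem[0x0e]=0xb2, mem[0x10]=0xd5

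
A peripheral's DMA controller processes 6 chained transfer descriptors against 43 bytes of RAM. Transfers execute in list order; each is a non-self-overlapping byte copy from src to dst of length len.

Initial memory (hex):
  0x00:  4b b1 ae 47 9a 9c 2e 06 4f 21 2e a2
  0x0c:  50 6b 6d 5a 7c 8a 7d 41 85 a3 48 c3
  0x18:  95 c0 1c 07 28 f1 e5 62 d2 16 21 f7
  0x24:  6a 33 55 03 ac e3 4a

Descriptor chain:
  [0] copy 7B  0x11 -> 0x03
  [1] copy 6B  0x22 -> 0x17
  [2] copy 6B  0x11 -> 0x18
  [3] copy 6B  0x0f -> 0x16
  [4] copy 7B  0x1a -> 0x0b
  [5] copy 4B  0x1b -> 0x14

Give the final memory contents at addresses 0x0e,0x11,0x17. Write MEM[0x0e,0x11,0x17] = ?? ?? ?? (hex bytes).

MEM[0x0e,0x11,0x17] = 48 d2 e5

D0: mem[0x03..0x09] <- [8a 7d 41 85 a3 48 c3]
D1: mem[0x17..0x1c] <- [21 f7 6a 33 55 03]
D2: mem[0x18..0x1d] <- [8a 7d 41 85 a3 48]
D3: mem[0x16..0x1b] <- [5a 7c 8a 7d 41 85]
D4: mem[0x0b..0x11] <- [41 85 a3 48 e5 62 d2]
D5: mem[0x14..0x17] <- [85 a3 48 e5]
query mem[0x0e]=0x48, mem[0x11]=0xd2, mem[0x17]=0xe5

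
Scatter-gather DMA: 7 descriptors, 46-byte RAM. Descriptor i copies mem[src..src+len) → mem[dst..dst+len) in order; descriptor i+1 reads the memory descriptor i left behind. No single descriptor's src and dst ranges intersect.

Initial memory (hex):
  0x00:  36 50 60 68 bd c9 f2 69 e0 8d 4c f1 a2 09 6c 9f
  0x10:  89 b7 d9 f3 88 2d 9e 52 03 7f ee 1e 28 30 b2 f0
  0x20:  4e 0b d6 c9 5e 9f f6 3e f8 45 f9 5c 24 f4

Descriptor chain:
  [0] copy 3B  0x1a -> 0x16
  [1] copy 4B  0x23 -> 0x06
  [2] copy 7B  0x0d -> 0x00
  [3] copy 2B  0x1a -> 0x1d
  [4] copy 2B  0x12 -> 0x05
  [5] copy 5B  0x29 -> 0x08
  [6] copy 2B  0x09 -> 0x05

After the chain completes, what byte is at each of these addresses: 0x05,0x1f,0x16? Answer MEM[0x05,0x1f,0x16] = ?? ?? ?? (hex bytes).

MEM[0x05,0x1f,0x16] = f9 f0 ee

[0] 0x1a->0x16 len=3 : ee 1e 28
[1] 0x23->0x06 len=4 : c9 5e 9f f6
[2] 0x0d->0x00 len=7 : 09 6c 9f 89 b7 d9 f3
[3] 0x1a->0x1d len=2 : ee 1e
[4] 0x12->0x05 len=2 : d9 f3
[5] 0x29->0x08 len=5 : 45 f9 5c 24 f4
[6] 0x09->0x05 len=2 : f9 5c
query mem[0x05]=0xf9, mem[0x1f]=0xf0, mem[0x16]=0xee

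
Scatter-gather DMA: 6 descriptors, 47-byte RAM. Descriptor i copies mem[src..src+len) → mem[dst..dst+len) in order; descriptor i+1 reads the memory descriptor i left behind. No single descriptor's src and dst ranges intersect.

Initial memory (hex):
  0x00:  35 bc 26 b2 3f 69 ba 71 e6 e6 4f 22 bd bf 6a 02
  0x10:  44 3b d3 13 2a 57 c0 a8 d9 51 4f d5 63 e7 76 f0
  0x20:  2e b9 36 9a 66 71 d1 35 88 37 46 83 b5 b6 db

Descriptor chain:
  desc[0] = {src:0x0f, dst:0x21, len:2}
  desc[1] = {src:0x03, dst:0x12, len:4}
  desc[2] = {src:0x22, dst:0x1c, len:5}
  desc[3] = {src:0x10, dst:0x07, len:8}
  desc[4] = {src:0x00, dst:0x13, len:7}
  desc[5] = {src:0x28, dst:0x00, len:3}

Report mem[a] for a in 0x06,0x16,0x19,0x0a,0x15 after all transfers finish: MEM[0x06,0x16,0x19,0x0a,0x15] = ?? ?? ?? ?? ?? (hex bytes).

  after D0: wrote 2B at 0x21 = 0244
  after D1: wrote 4B at 0x12 = b23f69ba
  after D2: wrote 5B at 0x1c = 449a6671d1
  after D3: wrote 8B at 0x07 = 443bb23f69bac0a8
  after D4: wrote 7B at 0x13 = 35bc26b23f69ba
  after D5: wrote 3B at 0x00 = 883746
query mem[0x06]=0xba, mem[0x16]=0xb2, mem[0x19]=0xba, mem[0x0a]=0x3f, mem[0x15]=0x26

MEM[0x06,0x16,0x19,0x0a,0x15] = ba b2 ba 3f 26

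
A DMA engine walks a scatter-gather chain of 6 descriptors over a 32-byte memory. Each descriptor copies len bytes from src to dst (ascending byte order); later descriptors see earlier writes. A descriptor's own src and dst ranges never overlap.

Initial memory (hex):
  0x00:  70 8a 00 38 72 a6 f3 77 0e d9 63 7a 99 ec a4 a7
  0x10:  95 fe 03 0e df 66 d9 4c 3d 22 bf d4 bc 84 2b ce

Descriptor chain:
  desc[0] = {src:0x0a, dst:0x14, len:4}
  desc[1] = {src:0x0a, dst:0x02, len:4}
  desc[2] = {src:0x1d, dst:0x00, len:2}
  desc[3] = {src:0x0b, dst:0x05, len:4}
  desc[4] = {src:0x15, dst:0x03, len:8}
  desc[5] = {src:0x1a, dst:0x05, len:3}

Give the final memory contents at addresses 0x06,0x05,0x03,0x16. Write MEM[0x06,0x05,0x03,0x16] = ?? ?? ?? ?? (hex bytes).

MEM[0x06,0x05,0x03,0x16] = d4 bf 7a 99

D0: mem[0x14..0x17] <- [63 7a 99 ec]
D1: mem[0x02..0x05] <- [63 7a 99 ec]
D2: mem[0x00..0x01] <- [84 2b]
D3: mem[0x05..0x08] <- [7a 99 ec a4]
D4: mem[0x03..0x0a] <- [7a 99 ec 3d 22 bf d4 bc]
D5: mem[0x05..0x07] <- [bf d4 bc]
query mem[0x06]=0xd4, mem[0x05]=0xbf, mem[0x03]=0x7a, mem[0x16]=0x99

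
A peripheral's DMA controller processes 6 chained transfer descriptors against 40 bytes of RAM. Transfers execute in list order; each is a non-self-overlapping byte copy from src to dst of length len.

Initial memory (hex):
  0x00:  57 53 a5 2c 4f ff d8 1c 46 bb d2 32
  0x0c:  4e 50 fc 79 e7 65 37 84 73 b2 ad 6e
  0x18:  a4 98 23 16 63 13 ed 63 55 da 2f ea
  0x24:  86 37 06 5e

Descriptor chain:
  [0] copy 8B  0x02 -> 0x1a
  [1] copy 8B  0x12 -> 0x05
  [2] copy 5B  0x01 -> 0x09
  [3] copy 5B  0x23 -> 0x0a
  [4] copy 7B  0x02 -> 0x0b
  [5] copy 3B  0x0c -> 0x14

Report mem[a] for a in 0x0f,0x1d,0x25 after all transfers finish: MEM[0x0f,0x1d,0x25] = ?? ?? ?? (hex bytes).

D0: mem[0x1a..0x21] <- [a5 2c 4f ff d8 1c 46 bb]
D1: mem[0x05..0x0c] <- [37 84 73 b2 ad 6e a4 98]
D2: mem[0x09..0x0d] <- [53 a5 2c 4f 37]
D3: mem[0x0a..0x0e] <- [ea 86 37 06 5e]
D4: mem[0x0b..0x11] <- [a5 2c 4f 37 84 73 b2]
D5: mem[0x14..0x16] <- [2c 4f 37]
query mem[0x0f]=0x84, mem[0x1d]=0xff, mem[0x25]=0x37

MEM[0x0f,0x1d,0x25] = 84 ff 37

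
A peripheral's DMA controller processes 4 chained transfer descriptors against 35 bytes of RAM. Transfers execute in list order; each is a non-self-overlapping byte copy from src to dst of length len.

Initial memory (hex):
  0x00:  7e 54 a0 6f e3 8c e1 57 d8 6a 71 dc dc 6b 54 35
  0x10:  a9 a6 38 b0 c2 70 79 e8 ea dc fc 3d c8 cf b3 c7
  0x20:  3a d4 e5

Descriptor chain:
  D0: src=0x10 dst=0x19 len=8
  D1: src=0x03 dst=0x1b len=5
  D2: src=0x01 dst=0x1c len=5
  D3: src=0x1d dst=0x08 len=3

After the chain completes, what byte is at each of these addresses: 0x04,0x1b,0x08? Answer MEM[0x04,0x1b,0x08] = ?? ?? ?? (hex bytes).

[0] 0x10->0x19 len=8 : a9 a6 38 b0 c2 70 79 e8
[1] 0x03->0x1b len=5 : 6f e3 8c e1 57
[2] 0x01->0x1c len=5 : 54 a0 6f e3 8c
[3] 0x1d->0x08 len=3 : a0 6f e3
query mem[0x04]=0xe3, mem[0x1b]=0x6f, mem[0x08]=0xa0

MEM[0x04,0x1b,0x08] = e3 6f a0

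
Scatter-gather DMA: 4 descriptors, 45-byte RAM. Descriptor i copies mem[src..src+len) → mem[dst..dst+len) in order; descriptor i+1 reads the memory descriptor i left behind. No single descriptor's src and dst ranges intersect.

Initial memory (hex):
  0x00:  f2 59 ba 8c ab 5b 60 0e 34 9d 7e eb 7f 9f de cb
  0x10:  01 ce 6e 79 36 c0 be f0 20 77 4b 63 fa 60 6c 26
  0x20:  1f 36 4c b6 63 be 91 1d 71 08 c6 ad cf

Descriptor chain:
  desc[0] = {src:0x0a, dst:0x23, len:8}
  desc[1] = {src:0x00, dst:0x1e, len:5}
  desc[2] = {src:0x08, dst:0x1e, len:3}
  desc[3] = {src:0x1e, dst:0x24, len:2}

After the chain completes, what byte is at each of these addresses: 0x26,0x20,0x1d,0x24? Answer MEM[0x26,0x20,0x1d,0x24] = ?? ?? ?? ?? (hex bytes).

D0: mem[0x23..0x2a] <- [7e eb 7f 9f de cb 01 ce]
D1: mem[0x1e..0x22] <- [f2 59 ba 8c ab]
D2: mem[0x1e..0x20] <- [34 9d 7e]
D3: mem[0x24..0x25] <- [34 9d]
query mem[0x26]=0x9f, mem[0x20]=0x7e, mem[0x1d]=0x60, mem[0x24]=0x34

MEM[0x26,0x20,0x1d,0x24] = 9f 7e 60 34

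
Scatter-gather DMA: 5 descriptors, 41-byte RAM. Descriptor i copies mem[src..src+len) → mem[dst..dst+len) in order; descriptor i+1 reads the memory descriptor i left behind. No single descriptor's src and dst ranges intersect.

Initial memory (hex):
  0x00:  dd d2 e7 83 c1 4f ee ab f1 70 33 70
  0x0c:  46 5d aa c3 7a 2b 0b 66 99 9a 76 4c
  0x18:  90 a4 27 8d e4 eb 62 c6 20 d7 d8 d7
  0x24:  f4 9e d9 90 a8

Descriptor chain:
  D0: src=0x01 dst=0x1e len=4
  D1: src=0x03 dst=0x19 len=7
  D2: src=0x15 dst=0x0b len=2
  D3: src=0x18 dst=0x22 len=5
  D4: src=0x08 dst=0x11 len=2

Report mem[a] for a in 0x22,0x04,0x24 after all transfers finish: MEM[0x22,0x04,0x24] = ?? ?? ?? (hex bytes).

[0] 0x01->0x1e len=4 : d2 e7 83 c1
[1] 0x03->0x19 len=7 : 83 c1 4f ee ab f1 70
[2] 0x15->0x0b len=2 : 9a 76
[3] 0x18->0x22 len=5 : 90 83 c1 4f ee
[4] 0x08->0x11 len=2 : f1 70
query mem[0x22]=0x90, mem[0x04]=0xc1, mem[0x24]=0xc1

MEM[0x22,0x04,0x24] = 90 c1 c1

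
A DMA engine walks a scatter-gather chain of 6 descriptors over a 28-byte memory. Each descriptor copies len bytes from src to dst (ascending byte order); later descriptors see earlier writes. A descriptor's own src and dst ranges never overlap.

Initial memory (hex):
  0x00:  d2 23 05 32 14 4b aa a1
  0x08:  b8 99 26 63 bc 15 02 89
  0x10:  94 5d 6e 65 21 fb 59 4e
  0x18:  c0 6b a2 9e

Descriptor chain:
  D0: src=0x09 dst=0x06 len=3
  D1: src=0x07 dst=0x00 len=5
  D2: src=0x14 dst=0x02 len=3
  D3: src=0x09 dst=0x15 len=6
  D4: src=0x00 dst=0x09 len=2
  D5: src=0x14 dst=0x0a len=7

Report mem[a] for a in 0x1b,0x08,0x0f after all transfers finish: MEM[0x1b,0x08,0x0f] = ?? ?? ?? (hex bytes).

#0 dst[0x06+3] := {0x99,0x26,0x63}
#1 dst[0x00+5] := {0x26,0x63,0x99,0x26,0x63}
#2 dst[0x02+3] := {0x21,0xfb,0x59}
#3 dst[0x15+6] := {0x99,0x26,0x63,0xbc,0x15,0x02}
#4 dst[0x09+2] := {0x26,0x63}
#5 dst[0x0a+7] := {0x21,0x99,0x26,0x63,0xbc,0x15,0x02}
query mem[0x1b]=0x9e, mem[0x08]=0x63, mem[0x0f]=0x15

MEM[0x1b,0x08,0x0f] = 9e 63 15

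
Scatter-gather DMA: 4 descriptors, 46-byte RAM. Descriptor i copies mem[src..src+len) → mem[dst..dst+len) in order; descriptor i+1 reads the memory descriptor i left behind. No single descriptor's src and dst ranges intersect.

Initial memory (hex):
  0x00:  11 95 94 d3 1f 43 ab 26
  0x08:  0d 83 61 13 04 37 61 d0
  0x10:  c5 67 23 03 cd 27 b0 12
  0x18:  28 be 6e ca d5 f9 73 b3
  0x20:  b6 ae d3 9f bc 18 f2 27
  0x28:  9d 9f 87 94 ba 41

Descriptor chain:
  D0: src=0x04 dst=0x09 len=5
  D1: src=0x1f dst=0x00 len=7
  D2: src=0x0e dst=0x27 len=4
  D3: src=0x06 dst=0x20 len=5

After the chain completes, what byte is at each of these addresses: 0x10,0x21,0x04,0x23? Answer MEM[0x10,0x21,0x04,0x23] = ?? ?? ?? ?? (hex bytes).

MEM[0x10,0x21,0x04,0x23] = c5 26 9f 1f

D0: mem[0x09..0x0d] <- [1f 43 ab 26 0d]
D1: mem[0x00..0x06] <- [b3 b6 ae d3 9f bc 18]
D2: mem[0x27..0x2a] <- [61 d0 c5 67]
D3: mem[0x20..0x24] <- [18 26 0d 1f 43]
query mem[0x10]=0xc5, mem[0x21]=0x26, mem[0x04]=0x9f, mem[0x23]=0x1f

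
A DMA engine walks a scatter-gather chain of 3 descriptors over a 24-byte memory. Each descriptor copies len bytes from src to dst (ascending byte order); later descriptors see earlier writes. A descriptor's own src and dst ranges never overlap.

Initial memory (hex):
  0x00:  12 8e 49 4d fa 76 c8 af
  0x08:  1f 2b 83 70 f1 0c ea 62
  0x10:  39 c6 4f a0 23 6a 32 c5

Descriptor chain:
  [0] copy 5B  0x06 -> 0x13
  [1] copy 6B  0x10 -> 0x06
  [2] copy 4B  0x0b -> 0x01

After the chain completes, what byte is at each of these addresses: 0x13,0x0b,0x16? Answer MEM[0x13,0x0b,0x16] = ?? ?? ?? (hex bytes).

MEM[0x13,0x0b,0x16] = c8 1f 2b

D0: mem[0x13..0x17] <- [c8 af 1f 2b 83]
D1: mem[0x06..0x0b] <- [39 c6 4f c8 af 1f]
D2: mem[0x01..0x04] <- [1f f1 0c ea]
query mem[0x13]=0xc8, mem[0x0b]=0x1f, mem[0x16]=0x2b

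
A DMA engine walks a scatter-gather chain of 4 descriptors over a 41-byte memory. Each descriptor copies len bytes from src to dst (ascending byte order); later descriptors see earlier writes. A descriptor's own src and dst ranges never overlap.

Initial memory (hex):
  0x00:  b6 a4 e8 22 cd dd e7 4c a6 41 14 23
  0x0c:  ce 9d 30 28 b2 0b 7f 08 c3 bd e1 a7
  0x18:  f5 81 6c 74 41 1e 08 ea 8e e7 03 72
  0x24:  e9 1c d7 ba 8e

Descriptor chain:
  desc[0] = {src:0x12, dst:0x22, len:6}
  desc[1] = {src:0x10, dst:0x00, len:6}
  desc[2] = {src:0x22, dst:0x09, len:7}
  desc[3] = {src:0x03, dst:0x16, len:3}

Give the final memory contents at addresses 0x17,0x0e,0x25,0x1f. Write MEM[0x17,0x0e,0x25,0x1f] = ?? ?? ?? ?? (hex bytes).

MEM[0x17,0x0e,0x25,0x1f] = c3 a7 bd ea

#0 dst[0x22+6] := {0x7f,0x08,0xc3,0xbd,0xe1,0xa7}
#1 dst[0x00+6] := {0xb2,0x0b,0x7f,0x08,0xc3,0xbd}
#2 dst[0x09+7] := {0x7f,0x08,0xc3,0xbd,0xe1,0xa7,0x8e}
#3 dst[0x16+3] := {0x08,0xc3,0xbd}
query mem[0x17]=0xc3, mem[0x0e]=0xa7, mem[0x25]=0xbd, mem[0x1f]=0xea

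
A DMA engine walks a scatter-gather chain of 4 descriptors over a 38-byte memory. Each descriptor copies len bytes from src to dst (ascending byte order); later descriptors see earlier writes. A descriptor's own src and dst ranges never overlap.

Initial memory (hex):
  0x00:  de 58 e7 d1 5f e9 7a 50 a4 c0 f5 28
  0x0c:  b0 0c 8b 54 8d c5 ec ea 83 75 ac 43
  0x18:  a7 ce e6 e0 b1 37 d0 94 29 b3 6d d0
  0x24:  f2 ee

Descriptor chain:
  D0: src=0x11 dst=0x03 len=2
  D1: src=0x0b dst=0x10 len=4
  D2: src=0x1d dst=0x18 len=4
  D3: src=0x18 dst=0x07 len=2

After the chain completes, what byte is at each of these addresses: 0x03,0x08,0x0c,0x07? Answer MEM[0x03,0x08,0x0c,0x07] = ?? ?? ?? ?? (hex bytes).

#0 dst[0x03+2] := {0xc5,0xec}
#1 dst[0x10+4] := {0x28,0xb0,0x0c,0x8b}
#2 dst[0x18+4] := {0x37,0xd0,0x94,0x29}
#3 dst[0x07+2] := {0x37,0xd0}
query mem[0x03]=0xc5, mem[0x08]=0xd0, mem[0x0c]=0xb0, mem[0x07]=0x37

MEM[0x03,0x08,0x0c,0x07] = c5 d0 b0 37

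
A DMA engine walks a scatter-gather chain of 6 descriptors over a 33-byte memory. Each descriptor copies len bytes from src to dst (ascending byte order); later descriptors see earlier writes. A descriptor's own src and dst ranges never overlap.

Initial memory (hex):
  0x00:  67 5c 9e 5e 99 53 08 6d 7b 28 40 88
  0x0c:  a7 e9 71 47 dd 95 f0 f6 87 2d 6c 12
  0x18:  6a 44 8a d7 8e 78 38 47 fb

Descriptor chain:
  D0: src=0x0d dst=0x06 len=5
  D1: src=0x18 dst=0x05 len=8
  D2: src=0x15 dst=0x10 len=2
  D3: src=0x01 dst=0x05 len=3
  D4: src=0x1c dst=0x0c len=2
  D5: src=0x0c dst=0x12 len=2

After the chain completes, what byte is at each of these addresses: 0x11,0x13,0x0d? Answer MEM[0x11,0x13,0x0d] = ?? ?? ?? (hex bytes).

[0] 0x0d->0x06 len=5 : e9 71 47 dd 95
[1] 0x18->0x05 len=8 : 6a 44 8a d7 8e 78 38 47
[2] 0x15->0x10 len=2 : 2d 6c
[3] 0x01->0x05 len=3 : 5c 9e 5e
[4] 0x1c->0x0c len=2 : 8e 78
[5] 0x0c->0x12 len=2 : 8e 78
query mem[0x11]=0x6c, mem[0x13]=0x78, mem[0x0d]=0x78

MEM[0x11,0x13,0x0d] = 6c 78 78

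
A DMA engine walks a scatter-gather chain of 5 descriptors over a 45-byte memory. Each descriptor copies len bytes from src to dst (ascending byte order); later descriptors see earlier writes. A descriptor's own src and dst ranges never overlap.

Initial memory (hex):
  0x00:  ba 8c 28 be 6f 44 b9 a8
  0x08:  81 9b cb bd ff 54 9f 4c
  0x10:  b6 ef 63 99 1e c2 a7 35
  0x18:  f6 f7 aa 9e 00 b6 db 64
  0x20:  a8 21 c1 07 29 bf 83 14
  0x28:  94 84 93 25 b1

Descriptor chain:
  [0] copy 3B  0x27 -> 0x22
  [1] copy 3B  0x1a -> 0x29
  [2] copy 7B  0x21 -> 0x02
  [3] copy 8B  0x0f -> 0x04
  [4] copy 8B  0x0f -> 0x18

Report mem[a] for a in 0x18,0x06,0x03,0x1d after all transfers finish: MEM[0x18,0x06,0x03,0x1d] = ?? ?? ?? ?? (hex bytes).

  after D0: wrote 3B at 0x22 = 149484
  after D1: wrote 3B at 0x29 = aa9e00
  after D2: wrote 7B at 0x02 = 21149484bf8314
  after D3: wrote 8B at 0x04 = 4cb6ef63991ec2a7
  after D4: wrote 8B at 0x18 = 4cb6ef63991ec2a7
query mem[0x18]=0x4c, mem[0x06]=0xef, mem[0x03]=0x14, mem[0x1d]=0x1e

MEM[0x18,0x06,0x03,0x1d] = 4c ef 14 1e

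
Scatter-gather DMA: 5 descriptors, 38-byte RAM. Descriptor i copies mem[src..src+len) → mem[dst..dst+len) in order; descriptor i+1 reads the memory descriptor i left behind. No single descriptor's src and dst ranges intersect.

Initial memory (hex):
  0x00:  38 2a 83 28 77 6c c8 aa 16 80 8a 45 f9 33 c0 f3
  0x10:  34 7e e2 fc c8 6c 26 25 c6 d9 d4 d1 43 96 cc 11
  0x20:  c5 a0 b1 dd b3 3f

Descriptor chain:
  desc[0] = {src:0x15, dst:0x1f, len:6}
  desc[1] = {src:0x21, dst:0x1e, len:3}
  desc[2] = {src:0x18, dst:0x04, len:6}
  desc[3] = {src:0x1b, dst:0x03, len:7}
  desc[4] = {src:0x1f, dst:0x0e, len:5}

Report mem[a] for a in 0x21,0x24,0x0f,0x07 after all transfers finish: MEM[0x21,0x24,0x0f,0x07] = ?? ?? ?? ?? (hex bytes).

D0: mem[0x1f..0x24] <- [6c 26 25 c6 d9 d4]
D1: mem[0x1e..0x20] <- [25 c6 d9]
D2: mem[0x04..0x09] <- [c6 d9 d4 d1 43 96]
D3: mem[0x03..0x09] <- [d1 43 96 25 c6 d9 25]
D4: mem[0x0e..0x12] <- [c6 d9 25 c6 d9]
query mem[0x21]=0x25, mem[0x24]=0xd4, mem[0x0f]=0xd9, mem[0x07]=0xc6

MEM[0x21,0x24,0x0f,0x07] = 25 d4 d9 c6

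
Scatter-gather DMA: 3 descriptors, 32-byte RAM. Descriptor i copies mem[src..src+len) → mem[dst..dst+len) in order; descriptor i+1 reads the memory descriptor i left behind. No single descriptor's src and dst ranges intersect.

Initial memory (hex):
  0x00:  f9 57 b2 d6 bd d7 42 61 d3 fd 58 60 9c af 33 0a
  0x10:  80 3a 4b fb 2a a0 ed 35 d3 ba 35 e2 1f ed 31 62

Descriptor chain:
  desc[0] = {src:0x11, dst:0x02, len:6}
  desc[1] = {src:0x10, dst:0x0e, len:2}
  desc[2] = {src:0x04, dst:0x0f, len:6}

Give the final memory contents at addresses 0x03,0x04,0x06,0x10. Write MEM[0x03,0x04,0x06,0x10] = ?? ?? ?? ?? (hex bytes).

MEM[0x03,0x04,0x06,0x10] = 4b fb a0 2a

[0] 0x11->0x02 len=6 : 3a 4b fb 2a a0 ed
[1] 0x10->0x0e len=2 : 80 3a
[2] 0x04->0x0f len=6 : fb 2a a0 ed d3 fd
query mem[0x03]=0x4b, mem[0x04]=0xfb, mem[0x06]=0xa0, mem[0x10]=0x2a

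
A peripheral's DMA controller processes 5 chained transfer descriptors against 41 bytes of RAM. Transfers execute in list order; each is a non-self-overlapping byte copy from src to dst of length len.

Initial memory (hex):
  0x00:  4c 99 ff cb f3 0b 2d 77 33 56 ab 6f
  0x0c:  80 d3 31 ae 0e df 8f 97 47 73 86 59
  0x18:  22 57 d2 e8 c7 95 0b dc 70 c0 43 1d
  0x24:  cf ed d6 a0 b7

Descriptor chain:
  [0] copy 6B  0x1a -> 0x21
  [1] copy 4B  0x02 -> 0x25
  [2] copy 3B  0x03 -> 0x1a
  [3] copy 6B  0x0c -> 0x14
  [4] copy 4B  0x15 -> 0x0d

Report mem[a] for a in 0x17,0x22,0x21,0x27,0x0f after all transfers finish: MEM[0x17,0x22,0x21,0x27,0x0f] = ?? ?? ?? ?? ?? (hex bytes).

MEM[0x17,0x22,0x21,0x27,0x0f] = ae e8 d2 f3 ae

D0: mem[0x21..0x26] <- [d2 e8 c7 95 0b dc]
D1: mem[0x25..0x28] <- [ff cb f3 0b]
D2: mem[0x1a..0x1c] <- [cb f3 0b]
D3: mem[0x14..0x19] <- [80 d3 31 ae 0e df]
D4: mem[0x0d..0x10] <- [d3 31 ae 0e]
query mem[0x17]=0xae, mem[0x22]=0xe8, mem[0x21]=0xd2, mem[0x27]=0xf3, mem[0x0f]=0xae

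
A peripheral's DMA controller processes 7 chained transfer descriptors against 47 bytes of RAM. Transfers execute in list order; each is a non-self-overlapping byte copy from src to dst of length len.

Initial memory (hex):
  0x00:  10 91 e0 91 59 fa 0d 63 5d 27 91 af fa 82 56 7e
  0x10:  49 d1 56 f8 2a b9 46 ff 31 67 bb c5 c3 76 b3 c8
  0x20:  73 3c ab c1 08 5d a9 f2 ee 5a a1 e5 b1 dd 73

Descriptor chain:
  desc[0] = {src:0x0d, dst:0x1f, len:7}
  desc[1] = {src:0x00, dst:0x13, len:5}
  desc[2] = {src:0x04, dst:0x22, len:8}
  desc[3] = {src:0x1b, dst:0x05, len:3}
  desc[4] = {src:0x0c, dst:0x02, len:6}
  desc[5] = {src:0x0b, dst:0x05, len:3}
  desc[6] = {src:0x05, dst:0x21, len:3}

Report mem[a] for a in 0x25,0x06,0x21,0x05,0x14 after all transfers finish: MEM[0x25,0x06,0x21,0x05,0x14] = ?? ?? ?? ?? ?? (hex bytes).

MEM[0x25,0x06,0x21,0x05,0x14] = 63 fa af af 91

#0 dst[0x1f+7] := {0x82,0x56,0x7e,0x49,0xd1,0x56,0xf8}
#1 dst[0x13+5] := {0x10,0x91,0xe0,0x91,0x59}
#2 dst[0x22+8] := {0x59,0xfa,0x0d,0x63,0x5d,0x27,0x91,0xaf}
#3 dst[0x05+3] := {0xc5,0xc3,0x76}
#4 dst[0x02+6] := {0xfa,0x82,0x56,0x7e,0x49,0xd1}
#5 dst[0x05+3] := {0xaf,0xfa,0x82}
#6 dst[0x21+3] := {0xaf,0xfa,0x82}
query mem[0x25]=0x63, mem[0x06]=0xfa, mem[0x21]=0xaf, mem[0x05]=0xaf, mem[0x14]=0x91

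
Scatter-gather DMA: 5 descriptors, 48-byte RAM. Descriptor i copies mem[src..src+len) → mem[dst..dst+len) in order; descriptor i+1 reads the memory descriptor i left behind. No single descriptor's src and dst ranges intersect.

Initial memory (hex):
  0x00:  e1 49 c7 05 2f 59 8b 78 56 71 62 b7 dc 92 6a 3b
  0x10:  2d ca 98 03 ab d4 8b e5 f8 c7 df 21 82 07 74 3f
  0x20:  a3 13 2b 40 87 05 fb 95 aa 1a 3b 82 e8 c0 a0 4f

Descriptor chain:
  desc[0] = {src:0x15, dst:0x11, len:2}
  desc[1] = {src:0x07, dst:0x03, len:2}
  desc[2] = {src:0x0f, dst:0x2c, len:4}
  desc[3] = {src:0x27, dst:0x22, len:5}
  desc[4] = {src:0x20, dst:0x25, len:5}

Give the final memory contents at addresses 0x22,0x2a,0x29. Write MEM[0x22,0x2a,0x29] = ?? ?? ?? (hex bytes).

MEM[0x22,0x2a,0x29] = 95 3b 1a

#0 dst[0x11+2] := {0xd4,0x8b}
#1 dst[0x03+2] := {0x78,0x56}
#2 dst[0x2c+4] := {0x3b,0x2d,0xd4,0x8b}
#3 dst[0x22+5] := {0x95,0xaa,0x1a,0x3b,0x82}
#4 dst[0x25+5] := {0xa3,0x13,0x95,0xaa,0x1a}
query mem[0x22]=0x95, mem[0x2a]=0x3b, mem[0x29]=0x1a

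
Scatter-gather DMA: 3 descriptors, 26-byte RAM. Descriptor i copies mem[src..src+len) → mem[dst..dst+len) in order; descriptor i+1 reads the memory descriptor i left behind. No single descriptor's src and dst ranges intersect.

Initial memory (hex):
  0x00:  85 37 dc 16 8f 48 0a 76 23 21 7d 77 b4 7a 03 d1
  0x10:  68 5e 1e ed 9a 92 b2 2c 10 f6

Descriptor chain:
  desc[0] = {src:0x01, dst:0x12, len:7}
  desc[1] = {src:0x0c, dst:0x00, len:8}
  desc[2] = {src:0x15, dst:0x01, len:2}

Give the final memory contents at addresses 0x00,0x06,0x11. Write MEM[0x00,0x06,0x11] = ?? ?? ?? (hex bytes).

MEM[0x00,0x06,0x11] = b4 37 5e

#0 dst[0x12+7] := {0x37,0xdc,0x16,0x8f,0x48,0x0a,0x76}
#1 dst[0x00+8] := {0xb4,0x7a,0x03,0xd1,0x68,0x5e,0x37,0xdc}
#2 dst[0x01+2] := {0x8f,0x48}
query mem[0x00]=0xb4, mem[0x06]=0x37, mem[0x11]=0x5e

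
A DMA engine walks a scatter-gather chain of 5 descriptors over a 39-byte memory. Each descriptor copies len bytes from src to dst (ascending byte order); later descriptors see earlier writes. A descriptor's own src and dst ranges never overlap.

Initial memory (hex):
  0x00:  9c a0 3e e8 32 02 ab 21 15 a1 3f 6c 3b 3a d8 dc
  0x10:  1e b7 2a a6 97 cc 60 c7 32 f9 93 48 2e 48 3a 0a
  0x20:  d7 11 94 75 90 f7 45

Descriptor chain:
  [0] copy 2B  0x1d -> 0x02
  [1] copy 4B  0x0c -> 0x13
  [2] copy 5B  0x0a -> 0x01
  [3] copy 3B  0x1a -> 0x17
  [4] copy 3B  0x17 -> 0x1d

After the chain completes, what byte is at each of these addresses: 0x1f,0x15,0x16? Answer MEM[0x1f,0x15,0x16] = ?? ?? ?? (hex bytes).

[0] 0x1d->0x02 len=2 : 48 3a
[1] 0x0c->0x13 len=4 : 3b 3a d8 dc
[2] 0x0a->0x01 len=5 : 3f 6c 3b 3a d8
[3] 0x1a->0x17 len=3 : 93 48 2e
[4] 0x17->0x1d len=3 : 93 48 2e
query mem[0x1f]=0x2e, mem[0x15]=0xd8, mem[0x16]=0xdc

MEM[0x1f,0x15,0x16] = 2e d8 dc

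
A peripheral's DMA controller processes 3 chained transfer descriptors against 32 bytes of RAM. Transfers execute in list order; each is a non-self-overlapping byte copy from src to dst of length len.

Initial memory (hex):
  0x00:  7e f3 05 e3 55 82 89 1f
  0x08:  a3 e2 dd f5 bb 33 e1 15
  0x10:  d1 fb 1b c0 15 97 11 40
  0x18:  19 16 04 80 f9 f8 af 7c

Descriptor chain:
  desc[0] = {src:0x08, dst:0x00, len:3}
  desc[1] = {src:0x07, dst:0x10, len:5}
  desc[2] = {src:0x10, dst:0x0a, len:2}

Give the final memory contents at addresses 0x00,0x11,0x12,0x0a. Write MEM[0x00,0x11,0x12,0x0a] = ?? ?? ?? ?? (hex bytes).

[0] 0x08->0x00 len=3 : a3 e2 dd
[1] 0x07->0x10 len=5 : 1f a3 e2 dd f5
[2] 0x10->0x0a len=2 : 1f a3
query mem[0x00]=0xa3, mem[0x11]=0xa3, mem[0x12]=0xe2, mem[0x0a]=0x1f

MEM[0x00,0x11,0x12,0x0a] = a3 a3 e2 1f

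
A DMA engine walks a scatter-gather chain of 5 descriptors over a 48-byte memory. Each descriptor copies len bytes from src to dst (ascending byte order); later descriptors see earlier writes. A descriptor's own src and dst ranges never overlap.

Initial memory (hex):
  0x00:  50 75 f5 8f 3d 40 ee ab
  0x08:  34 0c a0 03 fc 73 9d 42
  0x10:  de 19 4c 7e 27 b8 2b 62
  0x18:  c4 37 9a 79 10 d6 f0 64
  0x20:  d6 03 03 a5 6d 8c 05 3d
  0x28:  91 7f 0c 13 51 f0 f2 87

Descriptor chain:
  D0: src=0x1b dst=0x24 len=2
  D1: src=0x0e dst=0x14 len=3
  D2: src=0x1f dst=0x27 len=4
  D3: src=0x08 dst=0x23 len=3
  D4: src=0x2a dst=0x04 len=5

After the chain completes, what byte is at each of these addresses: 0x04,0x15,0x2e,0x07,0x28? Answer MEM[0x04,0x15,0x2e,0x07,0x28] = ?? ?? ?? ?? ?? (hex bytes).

[0] 0x1b->0x24 len=2 : 79 10
[1] 0x0e->0x14 len=3 : 9d 42 de
[2] 0x1f->0x27 len=4 : 64 d6 03 03
[3] 0x08->0x23 len=3 : 34 0c a0
[4] 0x2a->0x04 len=5 : 03 13 51 f0 f2
query mem[0x04]=0x03, mem[0x15]=0x42, mem[0x2e]=0xf2, mem[0x07]=0xf0, mem[0x28]=0xd6

MEM[0x04,0x15,0x2e,0x07,0x28] = 03 42 f2 f0 d6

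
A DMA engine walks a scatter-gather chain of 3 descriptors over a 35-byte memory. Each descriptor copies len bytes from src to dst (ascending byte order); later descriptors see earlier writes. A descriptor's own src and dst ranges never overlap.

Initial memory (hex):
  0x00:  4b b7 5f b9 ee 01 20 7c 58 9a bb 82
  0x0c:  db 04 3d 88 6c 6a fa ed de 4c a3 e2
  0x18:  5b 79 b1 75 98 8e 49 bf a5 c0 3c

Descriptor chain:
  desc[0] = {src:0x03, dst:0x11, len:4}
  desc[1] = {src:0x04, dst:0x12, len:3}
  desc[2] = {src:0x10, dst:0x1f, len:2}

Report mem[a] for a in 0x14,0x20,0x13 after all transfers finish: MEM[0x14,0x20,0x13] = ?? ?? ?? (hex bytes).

MEM[0x14,0x20,0x13] = 20 b9 01

D0: mem[0x11..0x14] <- [b9 ee 01 20]
D1: mem[0x12..0x14] <- [ee 01 20]
D2: mem[0x1f..0x20] <- [6c b9]
query mem[0x14]=0x20, mem[0x20]=0xb9, mem[0x13]=0x01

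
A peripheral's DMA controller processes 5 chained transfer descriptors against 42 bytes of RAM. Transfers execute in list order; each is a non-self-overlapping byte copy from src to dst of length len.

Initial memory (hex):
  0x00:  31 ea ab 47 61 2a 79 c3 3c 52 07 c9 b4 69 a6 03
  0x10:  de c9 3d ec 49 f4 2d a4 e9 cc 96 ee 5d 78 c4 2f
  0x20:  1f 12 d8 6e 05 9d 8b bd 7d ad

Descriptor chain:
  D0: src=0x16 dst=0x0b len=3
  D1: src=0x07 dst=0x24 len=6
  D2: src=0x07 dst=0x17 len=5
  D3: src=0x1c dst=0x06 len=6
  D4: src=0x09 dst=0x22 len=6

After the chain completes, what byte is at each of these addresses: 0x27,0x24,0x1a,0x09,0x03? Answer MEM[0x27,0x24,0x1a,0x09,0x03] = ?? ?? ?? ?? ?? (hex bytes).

#0 dst[0x0b+3] := {0x2d,0xa4,0xe9}
#1 dst[0x24+6] := {0xc3,0x3c,0x52,0x07,0x2d,0xa4}
#2 dst[0x17+5] := {0xc3,0x3c,0x52,0x07,0x2d}
#3 dst[0x06+6] := {0x5d,0x78,0xc4,0x2f,0x1f,0x12}
#4 dst[0x22+6] := {0x2f,0x1f,0x12,0xa4,0xe9,0xa6}
query mem[0x27]=0xa6, mem[0x24]=0x12, mem[0x1a]=0x07, mem[0x09]=0x2f, mem[0x03]=0x47

MEM[0x27,0x24,0x1a,0x09,0x03] = a6 12 07 2f 47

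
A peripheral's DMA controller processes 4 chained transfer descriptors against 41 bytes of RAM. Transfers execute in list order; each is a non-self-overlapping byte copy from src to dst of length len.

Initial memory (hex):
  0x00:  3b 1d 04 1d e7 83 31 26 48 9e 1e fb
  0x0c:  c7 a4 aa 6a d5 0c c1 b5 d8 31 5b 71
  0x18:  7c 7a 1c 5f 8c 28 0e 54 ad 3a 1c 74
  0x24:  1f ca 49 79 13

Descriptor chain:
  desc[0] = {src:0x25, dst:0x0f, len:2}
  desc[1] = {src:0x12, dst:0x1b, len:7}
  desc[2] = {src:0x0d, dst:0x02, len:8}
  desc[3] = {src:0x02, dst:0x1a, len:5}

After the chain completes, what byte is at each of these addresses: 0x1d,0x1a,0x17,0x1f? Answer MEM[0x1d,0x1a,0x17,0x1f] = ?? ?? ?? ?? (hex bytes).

MEM[0x1d,0x1a,0x17,0x1f] = 49 a4 71 5b

  after D0: wrote 2B at 0x0f = ca49
  after D1: wrote 7B at 0x1b = c1b5d8315b717c
  after D2: wrote 8B at 0x02 = a4aaca490cc1b5d8
  after D3: wrote 5B at 0x1a = a4aaca490c
query mem[0x1d]=0x49, mem[0x1a]=0xa4, mem[0x17]=0x71, mem[0x1f]=0x5b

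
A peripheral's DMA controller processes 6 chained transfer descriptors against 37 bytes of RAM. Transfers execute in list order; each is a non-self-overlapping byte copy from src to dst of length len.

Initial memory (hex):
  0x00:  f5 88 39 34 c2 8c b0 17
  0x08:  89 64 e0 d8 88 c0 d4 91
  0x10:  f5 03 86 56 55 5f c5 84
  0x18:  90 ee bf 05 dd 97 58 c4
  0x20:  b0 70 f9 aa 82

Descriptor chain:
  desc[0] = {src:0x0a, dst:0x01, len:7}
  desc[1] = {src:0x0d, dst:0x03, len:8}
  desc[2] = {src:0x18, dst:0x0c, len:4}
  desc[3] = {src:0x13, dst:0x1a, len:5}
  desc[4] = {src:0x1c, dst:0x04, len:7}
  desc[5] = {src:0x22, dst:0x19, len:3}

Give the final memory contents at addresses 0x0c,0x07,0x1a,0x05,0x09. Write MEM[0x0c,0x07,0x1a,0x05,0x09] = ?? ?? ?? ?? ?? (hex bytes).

MEM[0x0c,0x07,0x1a,0x05,0x09] = 90 c4 aa c5 70

  after D0: wrote 7B at 0x01 = e0d888c0d491f5
  after D1: wrote 8B at 0x03 = c0d491f503865655
  after D2: wrote 4B at 0x0c = 90eebf05
  after D3: wrote 5B at 0x1a = 56555fc584
  after D4: wrote 7B at 0x04 = 5fc584c4b070f9
  after D5: wrote 3B at 0x19 = f9aa82
query mem[0x0c]=0x90, mem[0x07]=0xc4, mem[0x1a]=0xaa, mem[0x05]=0xc5, mem[0x09]=0x70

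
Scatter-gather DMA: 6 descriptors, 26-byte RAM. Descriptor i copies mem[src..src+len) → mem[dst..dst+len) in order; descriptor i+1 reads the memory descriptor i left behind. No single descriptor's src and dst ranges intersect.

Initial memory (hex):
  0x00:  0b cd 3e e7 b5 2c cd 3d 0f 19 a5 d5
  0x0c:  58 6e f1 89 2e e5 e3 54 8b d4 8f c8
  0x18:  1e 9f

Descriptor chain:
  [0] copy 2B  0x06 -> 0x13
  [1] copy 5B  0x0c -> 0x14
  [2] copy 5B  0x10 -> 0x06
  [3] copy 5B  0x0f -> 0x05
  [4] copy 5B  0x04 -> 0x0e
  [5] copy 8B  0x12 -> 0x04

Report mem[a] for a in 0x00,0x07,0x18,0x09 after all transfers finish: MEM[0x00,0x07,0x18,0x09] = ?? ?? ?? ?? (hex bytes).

MEM[0x00,0x07,0x18,0x09] = 0b 6e 2e 89

D0: mem[0x13..0x14] <- [cd 3d]
D1: mem[0x14..0x18] <- [58 6e f1 89 2e]
D2: mem[0x06..0x0a] <- [2e e5 e3 cd 58]
D3: mem[0x05..0x09] <- [89 2e e5 e3 cd]
D4: mem[0x0e..0x12] <- [b5 89 2e e5 e3]
D5: mem[0x04..0x0b] <- [e3 cd 58 6e f1 89 2e 9f]
query mem[0x00]=0x0b, mem[0x07]=0x6e, mem[0x18]=0x2e, mem[0x09]=0x89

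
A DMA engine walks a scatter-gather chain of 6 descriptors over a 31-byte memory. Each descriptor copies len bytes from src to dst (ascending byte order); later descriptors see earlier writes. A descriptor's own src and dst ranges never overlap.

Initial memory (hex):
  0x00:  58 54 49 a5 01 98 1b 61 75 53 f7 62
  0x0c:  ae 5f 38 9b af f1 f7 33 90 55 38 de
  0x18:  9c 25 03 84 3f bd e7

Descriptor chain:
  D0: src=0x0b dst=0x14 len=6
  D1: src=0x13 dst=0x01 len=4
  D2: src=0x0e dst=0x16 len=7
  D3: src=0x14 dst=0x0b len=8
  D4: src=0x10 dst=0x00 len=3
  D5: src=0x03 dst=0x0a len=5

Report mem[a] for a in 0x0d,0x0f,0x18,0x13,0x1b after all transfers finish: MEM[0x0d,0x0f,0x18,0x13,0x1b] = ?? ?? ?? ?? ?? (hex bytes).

D0: mem[0x14..0x19] <- [62 ae 5f 38 9b af]
D1: mem[0x01..0x04] <- [33 62 ae 5f]
D2: mem[0x16..0x1c] <- [38 9b af f1 f7 33 62]
D3: mem[0x0b..0x12] <- [62 ae 38 9b af f1 f7 33]
D4: mem[0x00..0x02] <- [f1 f7 33]
D5: mem[0x0a..0x0e] <- [ae 5f 98 1b 61]
query mem[0x0d]=0x1b, mem[0x0f]=0xaf, mem[0x18]=0xaf, mem[0x13]=0x33, mem[0x1b]=0x33

MEM[0x0d,0x0f,0x18,0x13,0x1b] = 1b af af 33 33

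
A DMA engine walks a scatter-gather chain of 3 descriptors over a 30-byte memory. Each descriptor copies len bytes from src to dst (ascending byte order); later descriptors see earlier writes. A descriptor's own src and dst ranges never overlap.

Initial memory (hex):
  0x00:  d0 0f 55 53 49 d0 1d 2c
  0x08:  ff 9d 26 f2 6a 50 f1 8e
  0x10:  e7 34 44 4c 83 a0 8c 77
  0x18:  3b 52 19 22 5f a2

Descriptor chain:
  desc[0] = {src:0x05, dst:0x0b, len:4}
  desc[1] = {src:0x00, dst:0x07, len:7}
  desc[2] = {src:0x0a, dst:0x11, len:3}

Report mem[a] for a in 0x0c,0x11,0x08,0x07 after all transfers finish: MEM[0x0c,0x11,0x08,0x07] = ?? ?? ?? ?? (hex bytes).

  after D0: wrote 4B at 0x0b = d01d2cff
  after D1: wrote 7B at 0x07 = d00f555349d01d
  after D2: wrote 3B at 0x11 = 5349d0
query mem[0x0c]=0xd0, mem[0x11]=0x53, mem[0x08]=0x0f, mem[0x07]=0xd0

MEM[0x0c,0x11,0x08,0x07] = d0 53 0f d0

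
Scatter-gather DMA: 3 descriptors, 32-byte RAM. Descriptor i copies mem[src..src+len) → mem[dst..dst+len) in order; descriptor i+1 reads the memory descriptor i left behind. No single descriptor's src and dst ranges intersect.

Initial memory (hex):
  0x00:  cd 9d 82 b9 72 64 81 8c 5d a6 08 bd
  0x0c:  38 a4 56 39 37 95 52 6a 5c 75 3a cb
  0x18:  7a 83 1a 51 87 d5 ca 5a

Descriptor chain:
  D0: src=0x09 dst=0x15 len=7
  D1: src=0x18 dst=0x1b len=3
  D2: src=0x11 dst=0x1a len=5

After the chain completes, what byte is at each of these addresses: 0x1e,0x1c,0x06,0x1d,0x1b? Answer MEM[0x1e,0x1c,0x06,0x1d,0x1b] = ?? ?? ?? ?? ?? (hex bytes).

MEM[0x1e,0x1c,0x06,0x1d,0x1b] = a6 6a 81 5c 52

[0] 0x09->0x15 len=7 : a6 08 bd 38 a4 56 39
[1] 0x18->0x1b len=3 : 38 a4 56
[2] 0x11->0x1a len=5 : 95 52 6a 5c a6
query mem[0x1e]=0xa6, mem[0x1c]=0x6a, mem[0x06]=0x81, mem[0x1d]=0x5c, mem[0x1b]=0x52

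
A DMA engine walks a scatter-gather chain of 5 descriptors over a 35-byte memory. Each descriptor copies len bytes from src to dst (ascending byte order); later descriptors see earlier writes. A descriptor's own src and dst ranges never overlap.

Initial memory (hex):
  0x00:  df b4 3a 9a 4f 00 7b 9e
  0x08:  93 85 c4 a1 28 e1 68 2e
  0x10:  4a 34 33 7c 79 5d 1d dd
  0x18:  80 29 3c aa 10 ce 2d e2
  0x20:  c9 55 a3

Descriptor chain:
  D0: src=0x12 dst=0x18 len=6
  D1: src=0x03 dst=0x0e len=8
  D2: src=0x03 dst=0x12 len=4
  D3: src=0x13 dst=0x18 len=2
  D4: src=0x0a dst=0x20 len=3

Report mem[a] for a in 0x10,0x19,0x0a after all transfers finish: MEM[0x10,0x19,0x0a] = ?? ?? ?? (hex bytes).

MEM[0x10,0x19,0x0a] = 00 00 c4

D0: mem[0x18..0x1d] <- [33 7c 79 5d 1d dd]
D1: mem[0x0e..0x15] <- [9a 4f 00 7b 9e 93 85 c4]
D2: mem[0x12..0x15] <- [9a 4f 00 7b]
D3: mem[0x18..0x19] <- [4f 00]
D4: mem[0x20..0x22] <- [c4 a1 28]
query mem[0x10]=0x00, mem[0x19]=0x00, mem[0x0a]=0xc4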